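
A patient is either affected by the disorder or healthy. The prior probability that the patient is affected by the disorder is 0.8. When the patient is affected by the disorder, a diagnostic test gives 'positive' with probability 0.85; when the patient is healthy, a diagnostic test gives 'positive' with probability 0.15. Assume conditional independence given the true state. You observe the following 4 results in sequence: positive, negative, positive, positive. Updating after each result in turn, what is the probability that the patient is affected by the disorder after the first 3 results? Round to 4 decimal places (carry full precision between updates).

After 'positive': P(affected) = 0.85·0.8000 / (0.85·0.8000 + 0.15·0.2000) ≈ 0.9577
After 'negative': P(affected) = 0.15·0.9577 / (0.15·0.9577 + 0.85·0.0423) ≈ 0.8000
After 'positive': P(affected) = 0.85·0.8000 / (0.85·0.8000 + 0.15·0.2000) ≈ 0.9577

0.9577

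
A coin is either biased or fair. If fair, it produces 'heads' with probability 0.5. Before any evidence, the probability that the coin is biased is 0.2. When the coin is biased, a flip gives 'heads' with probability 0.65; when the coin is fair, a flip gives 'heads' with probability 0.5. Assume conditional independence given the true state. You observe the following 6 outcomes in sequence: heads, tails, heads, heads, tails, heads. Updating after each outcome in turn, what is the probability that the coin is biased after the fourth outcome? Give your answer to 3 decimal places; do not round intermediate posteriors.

0.278

After 'heads': P(biased) = 0.65·0.2000 / (0.65·0.2000 + 0.5·0.8000) ≈ 0.2453
After 'tails': P(biased) = 0.35·0.2453 / (0.35·0.2453 + 0.5·0.7547) ≈ 0.1853
After 'heads': P(biased) = 0.65·0.1853 / (0.65·0.1853 + 0.5·0.8147) ≈ 0.2282
After 'heads': P(biased) = 0.65·0.2282 / (0.65·0.2282 + 0.5·0.7718) ≈ 0.2777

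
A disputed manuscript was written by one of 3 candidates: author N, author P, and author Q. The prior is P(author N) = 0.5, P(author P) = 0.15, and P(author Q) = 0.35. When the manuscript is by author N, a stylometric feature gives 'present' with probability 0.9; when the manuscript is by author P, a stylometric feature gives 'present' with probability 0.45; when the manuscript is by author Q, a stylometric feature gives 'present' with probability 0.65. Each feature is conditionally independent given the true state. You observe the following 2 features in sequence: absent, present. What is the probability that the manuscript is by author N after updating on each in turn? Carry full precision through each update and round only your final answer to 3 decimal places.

After 'absent': normaliser = 0.1·0.5000 + 0.55·0.1500 + 0.35·0.3500; P(author N) ≈ 0.1961, P(author P) ≈ 0.3235, P(author Q) ≈ 0.4804
After 'present': normaliser = 0.9·0.1961 + 0.45·0.3235 + 0.65·0.4804; P(author N) ≈ 0.2782, P(author P) ≈ 0.2295, P(author Q) ≈ 0.4923

0.278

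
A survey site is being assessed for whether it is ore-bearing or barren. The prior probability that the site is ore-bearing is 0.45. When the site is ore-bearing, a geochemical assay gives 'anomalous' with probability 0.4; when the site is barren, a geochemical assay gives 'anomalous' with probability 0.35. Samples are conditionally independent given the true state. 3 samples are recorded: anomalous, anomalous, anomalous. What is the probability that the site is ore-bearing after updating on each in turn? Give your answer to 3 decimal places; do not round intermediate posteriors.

0.550

After 'anomalous': P(ore) = 0.4·0.4500 / (0.4·0.4500 + 0.35·0.5500) ≈ 0.4832
After 'anomalous': P(ore) = 0.4·0.4832 / (0.4·0.4832 + 0.35·0.5168) ≈ 0.5166
After 'anomalous': P(ore) = 0.4·0.5166 / (0.4·0.5166 + 0.35·0.4834) ≈ 0.5498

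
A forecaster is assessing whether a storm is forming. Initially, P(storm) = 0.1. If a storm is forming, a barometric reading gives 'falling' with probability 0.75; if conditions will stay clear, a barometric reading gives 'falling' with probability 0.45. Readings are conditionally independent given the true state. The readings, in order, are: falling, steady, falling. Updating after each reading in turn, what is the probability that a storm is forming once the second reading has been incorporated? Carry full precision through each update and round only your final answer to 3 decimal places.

After 'falling': P(storm) = 0.75·0.1000 / (0.75·0.1000 + 0.45·0.9000) ≈ 0.1562
After 'steady': P(storm) = 0.25·0.1562 / (0.25·0.1562 + 0.55·0.8438) ≈ 0.0776

0.078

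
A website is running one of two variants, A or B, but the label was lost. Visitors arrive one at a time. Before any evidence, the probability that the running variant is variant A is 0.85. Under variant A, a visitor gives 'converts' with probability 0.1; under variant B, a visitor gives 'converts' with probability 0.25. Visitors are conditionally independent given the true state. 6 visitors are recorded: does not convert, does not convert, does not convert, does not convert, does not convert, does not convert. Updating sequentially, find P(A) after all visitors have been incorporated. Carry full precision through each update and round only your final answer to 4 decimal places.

After 'does not convert': P(A) = 0.9·0.8500 / (0.9·0.8500 + 0.75·0.1500) ≈ 0.8718
After 'does not convert': P(A) = 0.9·0.8718 / (0.9·0.8718 + 0.75·0.1282) ≈ 0.8908
After 'does not convert': P(A) = 0.9·0.8908 / (0.9·0.8908 + 0.75·0.1092) ≈ 0.9073
After 'does not convert': P(A) = 0.9·0.9073 / (0.9·0.9073 + 0.75·0.0927) ≈ 0.9216
After 'does not convert': P(A) = 0.9·0.9216 / (0.9·0.9216 + 0.75·0.0784) ≈ 0.9338
After 'does not convert': P(A) = 0.9·0.9338 / (0.9·0.9338 + 0.75·0.0662) ≈ 0.9442

0.9442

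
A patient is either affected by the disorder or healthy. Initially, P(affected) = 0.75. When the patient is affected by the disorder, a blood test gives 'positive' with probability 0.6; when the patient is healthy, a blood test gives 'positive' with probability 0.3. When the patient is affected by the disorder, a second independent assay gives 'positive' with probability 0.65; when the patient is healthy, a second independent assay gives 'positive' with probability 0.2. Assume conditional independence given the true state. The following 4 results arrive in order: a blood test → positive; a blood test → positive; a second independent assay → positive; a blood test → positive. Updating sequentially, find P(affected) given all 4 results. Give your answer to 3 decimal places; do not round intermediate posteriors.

0.987

Apply Bayes' rule sequentially, carrying P(affected) forward.
After a blood test='positive': P(affected) = 0.6·0.7500 / (0.6·0.7500 + 0.3·0.2500) ≈ 0.8571
After a blood test='positive': P(affected) = 0.6·0.8571 / (0.6·0.8571 + 0.3·0.1429) ≈ 0.9231
After a second independent assay='positive': P(affected) = 0.65·0.9231 / (0.65·0.9231 + 0.2·0.0769) ≈ 0.9750
After a blood test='positive': P(affected) = 0.6·0.9750 / (0.6·0.9750 + 0.3·0.0250) ≈ 0.9873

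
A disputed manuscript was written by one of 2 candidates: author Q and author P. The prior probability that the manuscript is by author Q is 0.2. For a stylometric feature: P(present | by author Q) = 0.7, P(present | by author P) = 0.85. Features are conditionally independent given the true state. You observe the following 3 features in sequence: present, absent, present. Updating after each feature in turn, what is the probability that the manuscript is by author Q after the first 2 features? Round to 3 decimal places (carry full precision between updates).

0.292

Each posterior becomes the prior for the next update.
After 'present': P(author Q) = 0.7·0.2000 / (0.7·0.2000 + 0.85·0.8000) ≈ 0.1707
After 'absent': P(author Q) = 0.3·0.1707 / (0.3·0.1707 + 0.15·0.8293) ≈ 0.2917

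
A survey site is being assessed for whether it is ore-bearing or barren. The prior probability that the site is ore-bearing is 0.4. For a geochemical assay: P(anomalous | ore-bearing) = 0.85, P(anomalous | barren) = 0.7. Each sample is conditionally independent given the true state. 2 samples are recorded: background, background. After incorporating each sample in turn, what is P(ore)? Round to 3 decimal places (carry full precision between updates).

After 'background': P(ore) = 0.15·0.4000 / (0.15·0.4000 + 0.3·0.6000) ≈ 0.2500
After 'background': P(ore) = 0.15·0.2500 / (0.15·0.2500 + 0.3·0.7500) ≈ 0.1429

0.143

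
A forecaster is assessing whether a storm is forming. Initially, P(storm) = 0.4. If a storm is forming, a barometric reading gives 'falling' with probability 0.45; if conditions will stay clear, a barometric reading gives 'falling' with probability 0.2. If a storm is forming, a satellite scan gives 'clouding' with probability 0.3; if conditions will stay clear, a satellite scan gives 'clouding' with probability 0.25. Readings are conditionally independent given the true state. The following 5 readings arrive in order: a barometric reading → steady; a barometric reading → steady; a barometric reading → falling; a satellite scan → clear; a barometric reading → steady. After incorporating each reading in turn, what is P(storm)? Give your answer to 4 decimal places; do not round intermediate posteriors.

0.3127

After a barometric reading='steady': P(storm) = 0.55·0.4000 / (0.55·0.4000 + 0.8·0.6000) ≈ 0.3143
After a barometric reading='steady': P(storm) = 0.55·0.3143 / (0.55·0.3143 + 0.8·0.6857) ≈ 0.2396
After a barometric reading='falling': P(storm) = 0.45·0.2396 / (0.45·0.2396 + 0.2·0.7604) ≈ 0.4149
After a satellite scan='clear': P(storm) = 0.7·0.4149 / (0.7·0.4149 + 0.75·0.5851) ≈ 0.3982
After a barometric reading='steady': P(storm) = 0.55·0.3982 / (0.55·0.3982 + 0.8·0.6018) ≈ 0.3127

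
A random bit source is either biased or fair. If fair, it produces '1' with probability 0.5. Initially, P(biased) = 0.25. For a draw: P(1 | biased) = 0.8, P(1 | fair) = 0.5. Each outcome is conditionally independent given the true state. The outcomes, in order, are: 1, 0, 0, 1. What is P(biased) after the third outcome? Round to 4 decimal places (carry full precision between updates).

Apply Bayes' rule sequentially, carrying P(biased) forward.
After '1': P(biased) = 0.8·0.2500 / (0.8·0.2500 + 0.5·0.7500) ≈ 0.3478
After '0': P(biased) = 0.2·0.3478 / (0.2·0.3478 + 0.5·0.6522) ≈ 0.1758
After '0': P(biased) = 0.2·0.1758 / (0.2·0.1758 + 0.5·0.8242) ≈ 0.0786

0.0786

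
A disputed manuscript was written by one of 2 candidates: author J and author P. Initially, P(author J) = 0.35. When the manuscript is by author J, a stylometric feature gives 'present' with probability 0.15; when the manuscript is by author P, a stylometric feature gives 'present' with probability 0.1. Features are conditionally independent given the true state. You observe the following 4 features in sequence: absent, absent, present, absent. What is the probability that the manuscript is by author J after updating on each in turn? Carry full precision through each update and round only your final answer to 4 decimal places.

Apply Bayes' rule sequentially, carrying P(author J) forward.
After 'absent': P(author J) = 0.85·0.3500 / (0.85·0.3500 + 0.9·0.6500) ≈ 0.3371
After 'absent': P(author J) = 0.85·0.3371 / (0.85·0.3371 + 0.9·0.6629) ≈ 0.3245
After 'present': P(author J) = 0.15·0.3245 / (0.15·0.3245 + 0.1·0.6755) ≈ 0.4188
After 'absent': P(author J) = 0.85·0.4188 / (0.85·0.4188 + 0.9·0.5812) ≈ 0.4049

0.4049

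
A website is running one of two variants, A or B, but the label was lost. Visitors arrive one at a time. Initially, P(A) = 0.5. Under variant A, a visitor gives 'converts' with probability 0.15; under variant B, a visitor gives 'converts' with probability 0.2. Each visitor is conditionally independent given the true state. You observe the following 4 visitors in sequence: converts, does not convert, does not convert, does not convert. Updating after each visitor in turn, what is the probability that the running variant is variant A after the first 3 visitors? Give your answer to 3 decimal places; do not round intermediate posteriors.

0.458

Apply Bayes' rule sequentially, carrying P(A) forward.
After 'converts': P(A) = 0.15·0.5000 / (0.15·0.5000 + 0.2·0.5000) ≈ 0.4286
After 'does not convert': P(A) = 0.85·0.4286 / (0.85·0.4286 + 0.8·0.5714) ≈ 0.4435
After 'does not convert': P(A) = 0.85·0.4435 / (0.85·0.4435 + 0.8·0.5565) ≈ 0.4585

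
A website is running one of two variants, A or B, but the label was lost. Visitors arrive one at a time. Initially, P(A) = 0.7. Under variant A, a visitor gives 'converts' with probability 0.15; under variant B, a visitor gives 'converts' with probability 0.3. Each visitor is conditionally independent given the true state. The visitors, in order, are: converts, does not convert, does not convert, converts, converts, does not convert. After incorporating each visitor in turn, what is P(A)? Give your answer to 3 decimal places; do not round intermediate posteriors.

After 'converts': P(A) = 0.15·0.7000 / (0.15·0.7000 + 0.3·0.3000) ≈ 0.5385
After 'does not convert': P(A) = 0.85·0.5385 / (0.85·0.5385 + 0.7·0.4615) ≈ 0.5862
After 'does not convert': P(A) = 0.85·0.5862 / (0.85·0.5862 + 0.7·0.4138) ≈ 0.6324
After 'converts': P(A) = 0.15·0.6324 / (0.15·0.6324 + 0.3·0.3676) ≈ 0.4624
After 'converts': P(A) = 0.15·0.4624 / (0.15·0.4624 + 0.3·0.5376) ≈ 0.3007
After 'does not convert': P(A) = 0.85·0.3007 / (0.85·0.3007 + 0.7·0.6993) ≈ 0.3431

0.343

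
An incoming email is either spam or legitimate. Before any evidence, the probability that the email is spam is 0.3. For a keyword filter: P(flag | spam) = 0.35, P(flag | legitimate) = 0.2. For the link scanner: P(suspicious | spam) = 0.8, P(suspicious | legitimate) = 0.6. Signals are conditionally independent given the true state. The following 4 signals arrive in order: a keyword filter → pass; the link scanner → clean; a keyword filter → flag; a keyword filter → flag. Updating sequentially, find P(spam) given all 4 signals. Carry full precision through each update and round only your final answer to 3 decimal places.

0.348

After a keyword filter='pass': P(spam) = 0.65·0.3000 / (0.65·0.3000 + 0.8·0.7000) ≈ 0.2583
After the link scanner='clean': P(spam) = 0.2·0.2583 / (0.2·0.2583 + 0.4·0.7417) ≈ 0.1483
After a keyword filter='flag': P(spam) = 0.35·0.1483 / (0.35·0.1483 + 0.2·0.8517) ≈ 0.2335
After a keyword filter='flag': P(spam) = 0.35·0.2335 / (0.35·0.2335 + 0.2·0.7665) ≈ 0.3478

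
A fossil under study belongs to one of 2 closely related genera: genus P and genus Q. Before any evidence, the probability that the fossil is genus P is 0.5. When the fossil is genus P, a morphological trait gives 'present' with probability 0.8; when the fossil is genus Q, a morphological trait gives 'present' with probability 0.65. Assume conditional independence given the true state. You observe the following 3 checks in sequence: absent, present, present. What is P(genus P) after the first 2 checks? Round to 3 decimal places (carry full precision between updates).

After 'absent': P(genus P) = 0.2·0.5000 / (0.2·0.5000 + 0.35·0.5000) ≈ 0.3636
After 'present': P(genus P) = 0.8·0.3636 / (0.8·0.3636 + 0.65·0.6364) ≈ 0.4129

0.413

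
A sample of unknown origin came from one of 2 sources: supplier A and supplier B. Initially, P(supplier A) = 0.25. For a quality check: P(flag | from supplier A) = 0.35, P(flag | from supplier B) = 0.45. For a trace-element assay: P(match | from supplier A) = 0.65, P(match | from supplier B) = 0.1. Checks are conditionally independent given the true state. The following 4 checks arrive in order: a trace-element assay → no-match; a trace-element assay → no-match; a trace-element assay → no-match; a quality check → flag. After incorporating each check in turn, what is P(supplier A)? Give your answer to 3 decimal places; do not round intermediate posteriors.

After a trace-element assay='no-match': P(supplier A) = 0.35·0.2500 / (0.35·0.2500 + 0.9·0.7500) ≈ 0.1148
After a trace-element assay='no-match': P(supplier A) = 0.35·0.1148 / (0.35·0.1148 + 0.9·0.8852) ≈ 0.0480
After a trace-element assay='no-match': P(supplier A) = 0.35·0.0480 / (0.35·0.0480 + 0.9·0.9520) ≈ 0.0192
After a quality check='flag': P(supplier A) = 0.35·0.0192 / (0.35·0.0192 + 0.45·0.9808) ≈ 0.0150

0.015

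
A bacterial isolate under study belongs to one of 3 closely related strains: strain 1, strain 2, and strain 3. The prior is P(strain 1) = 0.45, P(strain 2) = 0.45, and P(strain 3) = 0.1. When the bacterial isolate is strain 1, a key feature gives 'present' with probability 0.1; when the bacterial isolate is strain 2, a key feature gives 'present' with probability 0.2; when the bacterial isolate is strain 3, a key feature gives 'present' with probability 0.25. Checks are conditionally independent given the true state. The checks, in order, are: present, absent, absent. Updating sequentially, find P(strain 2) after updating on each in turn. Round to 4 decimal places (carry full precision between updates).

After 'present': normaliser = 0.1·0.4500 + 0.2·0.4500 + 0.25·0.1000; P(strain 1) ≈ 0.2812, P(strain 2) ≈ 0.5625, P(strain 3) ≈ 0.1562
After 'absent': normaliser = 0.9·0.2812 + 0.8·0.5625 + 0.75·0.1562; P(strain 1) ≈ 0.3086, P(strain 2) ≈ 0.5486, P(strain 3) ≈ 0.1429
After 'absent': normaliser = 0.9·0.3086 + 0.8·0.5486 + 0.75·0.1429; P(strain 1) ≈ 0.3371, P(strain 2) ≈ 0.5328, P(strain 3) ≈ 0.1301

0.5328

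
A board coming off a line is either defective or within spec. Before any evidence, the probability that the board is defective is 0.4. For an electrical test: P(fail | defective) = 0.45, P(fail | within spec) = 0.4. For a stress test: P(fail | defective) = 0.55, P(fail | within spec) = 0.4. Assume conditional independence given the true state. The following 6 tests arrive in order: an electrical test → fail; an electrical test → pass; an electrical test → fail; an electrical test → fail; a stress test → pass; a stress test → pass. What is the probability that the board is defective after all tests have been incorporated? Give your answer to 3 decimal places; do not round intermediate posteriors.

0.329

Apply Bayes' rule sequentially, carrying P(defective) forward.
After an electrical test='fail': P(defective) = 0.45·0.4000 / (0.45·0.4000 + 0.4·0.6000) ≈ 0.4286
After an electrical test='pass': P(defective) = 0.55·0.4286 / (0.55·0.4286 + 0.6·0.5714) ≈ 0.4074
After an electrical test='fail': P(defective) = 0.45·0.4074 / (0.45·0.4074 + 0.4·0.5926) ≈ 0.4361
After an electrical test='fail': P(defective) = 0.45·0.4361 / (0.45·0.4361 + 0.4·0.5639) ≈ 0.4653
After a stress test='pass': P(defective) = 0.45·0.4653 / (0.45·0.4653 + 0.6·0.5347) ≈ 0.3949
After a stress test='pass': P(defective) = 0.45·0.3949 / (0.45·0.3949 + 0.6·0.6051) ≈ 0.3286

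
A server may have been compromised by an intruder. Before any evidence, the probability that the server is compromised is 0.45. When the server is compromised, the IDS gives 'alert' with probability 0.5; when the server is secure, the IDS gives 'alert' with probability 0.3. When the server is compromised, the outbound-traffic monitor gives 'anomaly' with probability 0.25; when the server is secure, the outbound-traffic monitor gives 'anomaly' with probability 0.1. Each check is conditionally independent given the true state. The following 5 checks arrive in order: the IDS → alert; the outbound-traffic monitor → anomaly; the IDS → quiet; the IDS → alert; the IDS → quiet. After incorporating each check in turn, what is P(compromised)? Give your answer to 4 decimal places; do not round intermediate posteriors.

Each posterior becomes the prior for the next update.
After the IDS='alert': P(compromised) = 0.5·0.4500 / (0.5·0.4500 + 0.3·0.5500) ≈ 0.5769
After the outbound-traffic monitor='anomaly': P(compromised) = 0.25·0.5769 / (0.25·0.5769 + 0.1·0.4231) ≈ 0.7732
After the IDS='quiet': P(compromised) = 0.5·0.7732 / (0.5·0.7732 + 0.7·0.2268) ≈ 0.7089
After the IDS='alert': P(compromised) = 0.5·0.7089 / (0.5·0.7089 + 0.3·0.2911) ≈ 0.8023
After the IDS='quiet': P(compromised) = 0.5·0.8023 / (0.5·0.8023 + 0.7·0.1977) ≈ 0.7435

0.7435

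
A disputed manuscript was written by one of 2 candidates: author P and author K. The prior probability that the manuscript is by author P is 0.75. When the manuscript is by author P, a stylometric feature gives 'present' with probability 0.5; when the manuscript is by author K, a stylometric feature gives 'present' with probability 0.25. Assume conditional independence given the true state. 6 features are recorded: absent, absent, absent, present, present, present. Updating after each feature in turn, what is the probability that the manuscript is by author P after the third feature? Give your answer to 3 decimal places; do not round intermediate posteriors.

0.471

Apply Bayes' rule sequentially, carrying P(author P) forward.
After 'absent': P(author P) = 0.5·0.7500 / (0.5·0.7500 + 0.75·0.2500) ≈ 0.6667
After 'absent': P(author P) = 0.5·0.6667 / (0.5·0.6667 + 0.75·0.3333) ≈ 0.5714
After 'absent': P(author P) = 0.5·0.5714 / (0.5·0.5714 + 0.75·0.4286) ≈ 0.4706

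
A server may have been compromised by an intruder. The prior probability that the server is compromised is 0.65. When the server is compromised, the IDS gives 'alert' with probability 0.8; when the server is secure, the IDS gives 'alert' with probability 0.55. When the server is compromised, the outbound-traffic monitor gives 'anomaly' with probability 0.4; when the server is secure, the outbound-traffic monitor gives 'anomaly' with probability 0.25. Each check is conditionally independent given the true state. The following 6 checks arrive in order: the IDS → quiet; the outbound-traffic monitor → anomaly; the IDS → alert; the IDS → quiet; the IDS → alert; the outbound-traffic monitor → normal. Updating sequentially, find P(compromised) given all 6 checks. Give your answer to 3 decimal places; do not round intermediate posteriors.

0.498

After the IDS='quiet': P(compromised) = 0.2·0.6500 / (0.2·0.6500 + 0.45·0.3500) ≈ 0.4522
After the outbound-traffic monitor='anomaly': P(compromised) = 0.4·0.4522 / (0.4·0.4522 + 0.25·0.5478) ≈ 0.5691
After the IDS='alert': P(compromised) = 0.8·0.5691 / (0.8·0.5691 + 0.55·0.4309) ≈ 0.6576
After the IDS='quiet': P(compromised) = 0.2·0.6576 / (0.2·0.6576 + 0.45·0.3424) ≈ 0.4606
After the IDS='alert': P(compromised) = 0.8·0.4606 / (0.8·0.4606 + 0.55·0.5394) ≈ 0.5539
After the outbound-traffic monitor='normal': P(compromised) = 0.6·0.5539 / (0.6·0.5539 + 0.75·0.4461) ≈ 0.4984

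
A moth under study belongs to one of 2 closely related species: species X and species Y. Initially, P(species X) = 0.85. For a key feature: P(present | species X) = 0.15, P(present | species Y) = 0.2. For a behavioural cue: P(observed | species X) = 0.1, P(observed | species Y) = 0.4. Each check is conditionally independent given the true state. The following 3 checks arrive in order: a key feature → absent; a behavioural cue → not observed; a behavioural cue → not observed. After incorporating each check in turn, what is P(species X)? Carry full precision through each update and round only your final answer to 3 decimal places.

After a key feature='absent': P(species X) = 0.85·0.8500 / (0.85·0.8500 + 0.8·0.1500) ≈ 0.8576
After a behavioural cue='not observed': P(species X) = 0.9·0.8576 / (0.9·0.8576 + 0.6·0.1424) ≈ 0.9003
After a behavioural cue='not observed': P(species X) = 0.9·0.9003 / (0.9·0.9003 + 0.6·0.0997) ≈ 0.9313

0.931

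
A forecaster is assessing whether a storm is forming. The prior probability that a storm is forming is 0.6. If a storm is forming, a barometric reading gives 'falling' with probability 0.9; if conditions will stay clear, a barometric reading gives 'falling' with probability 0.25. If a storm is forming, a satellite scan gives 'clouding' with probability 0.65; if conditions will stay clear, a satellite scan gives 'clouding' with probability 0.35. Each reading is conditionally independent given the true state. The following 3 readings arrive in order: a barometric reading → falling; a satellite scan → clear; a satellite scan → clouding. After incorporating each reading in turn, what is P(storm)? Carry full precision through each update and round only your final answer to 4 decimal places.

0.8438

After a barometric reading='falling': P(storm) = 0.9·0.6000 / (0.9·0.6000 + 0.25·0.4000) ≈ 0.8438
After a satellite scan='clear': P(storm) = 0.35·0.8438 / (0.35·0.8438 + 0.65·0.1562) ≈ 0.7441
After a satellite scan='clouding': P(storm) = 0.65·0.7441 / (0.65·0.7441 + 0.35·0.2559) ≈ 0.8438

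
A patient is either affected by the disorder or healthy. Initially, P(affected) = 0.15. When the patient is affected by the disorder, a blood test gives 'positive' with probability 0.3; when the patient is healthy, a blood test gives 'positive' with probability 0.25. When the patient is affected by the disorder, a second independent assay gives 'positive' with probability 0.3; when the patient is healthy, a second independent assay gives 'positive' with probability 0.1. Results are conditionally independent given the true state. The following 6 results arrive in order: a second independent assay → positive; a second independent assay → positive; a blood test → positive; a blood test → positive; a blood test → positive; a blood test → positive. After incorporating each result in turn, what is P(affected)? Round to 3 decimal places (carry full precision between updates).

After a second independent assay='positive': P(affected) = 0.3·0.1500 / (0.3·0.1500 + 0.1·0.8500) ≈ 0.3462
After a second independent assay='positive': P(affected) = 0.3·0.3462 / (0.3·0.3462 + 0.1·0.6538) ≈ 0.6136
After a blood test='positive': P(affected) = 0.3·0.6136 / (0.3·0.6136 + 0.25·0.3864) ≈ 0.6559
After a blood test='positive': P(affected) = 0.3·0.6559 / (0.3·0.6559 + 0.25·0.3441) ≈ 0.6958
After a blood test='positive': P(affected) = 0.3·0.6958 / (0.3·0.6958 + 0.25·0.3042) ≈ 0.7329
After a blood test='positive': P(affected) = 0.3·0.7329 / (0.3·0.7329 + 0.25·0.2671) ≈ 0.7671

0.767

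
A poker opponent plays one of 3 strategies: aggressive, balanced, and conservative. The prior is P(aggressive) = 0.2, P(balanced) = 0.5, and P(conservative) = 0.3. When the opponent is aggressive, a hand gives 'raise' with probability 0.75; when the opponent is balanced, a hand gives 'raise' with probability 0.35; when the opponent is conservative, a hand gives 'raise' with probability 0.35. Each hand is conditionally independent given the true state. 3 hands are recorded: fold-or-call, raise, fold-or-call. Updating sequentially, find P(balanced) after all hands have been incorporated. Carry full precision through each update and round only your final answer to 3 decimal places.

After 'fold-or-call': normaliser = 0.25·0.2000 + 0.65·0.5000 + 0.65·0.3000; P(aggressive) ≈ 0.0877, P(balanced) ≈ 0.5702, P(conservative) ≈ 0.3421
After 'raise': normaliser = 0.75·0.0877 + 0.35·0.5702 + 0.35·0.3421; P(aggressive) ≈ 0.1708, P(balanced) ≈ 0.5182, P(conservative) ≈ 0.3109
After 'fold-or-call': normaliser = 0.25·0.1708 + 0.65·0.5182 + 0.65·0.3109; P(aggressive) ≈ 0.0734, P(balanced) ≈ 0.5791, P(conservative) ≈ 0.3475

0.579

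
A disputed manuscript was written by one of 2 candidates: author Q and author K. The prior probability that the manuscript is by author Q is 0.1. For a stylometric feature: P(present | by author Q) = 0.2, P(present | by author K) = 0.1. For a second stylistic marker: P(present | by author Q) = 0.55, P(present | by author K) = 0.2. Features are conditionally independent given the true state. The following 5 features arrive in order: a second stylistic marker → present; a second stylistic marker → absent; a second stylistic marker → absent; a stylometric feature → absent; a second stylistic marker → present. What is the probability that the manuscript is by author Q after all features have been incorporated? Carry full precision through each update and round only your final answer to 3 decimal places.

0.191

Each posterior becomes the prior for the next update.
After a second stylistic marker='present': P(author Q) = 0.55·0.1000 / (0.55·0.1000 + 0.2·0.9000) ≈ 0.2340
After a second stylistic marker='absent': P(author Q) = 0.45·0.2340 / (0.45·0.2340 + 0.8·0.7660) ≈ 0.1467
After a second stylistic marker='absent': P(author Q) = 0.45·0.1467 / (0.45·0.1467 + 0.8·0.8533) ≈ 0.0882
After a stylometric feature='absent': P(author Q) = 0.8·0.0882 / (0.8·0.0882 + 0.9·0.9118) ≈ 0.0791
After a second stylistic marker='present': P(author Q) = 0.55·0.0791 / (0.55·0.0791 + 0.2·0.9209) ≈ 0.1912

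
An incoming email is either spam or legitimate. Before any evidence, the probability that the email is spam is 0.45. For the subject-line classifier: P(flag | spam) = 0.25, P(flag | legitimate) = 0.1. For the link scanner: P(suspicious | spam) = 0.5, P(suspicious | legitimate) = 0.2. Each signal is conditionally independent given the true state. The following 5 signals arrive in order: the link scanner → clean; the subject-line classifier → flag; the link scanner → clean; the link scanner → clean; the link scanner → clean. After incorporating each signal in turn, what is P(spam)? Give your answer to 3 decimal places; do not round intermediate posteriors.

0.238

After the link scanner='clean': P(spam) = 0.5·0.4500 / (0.5·0.4500 + 0.8·0.5500) ≈ 0.3383
After the subject-line classifier='flag': P(spam) = 0.25·0.3383 / (0.25·0.3383 + 0.1·0.6617) ≈ 0.5611
After the link scanner='clean': P(spam) = 0.5·0.5611 / (0.5·0.5611 + 0.8·0.4389) ≈ 0.4441
After the link scanner='clean': P(spam) = 0.5·0.4441 / (0.5·0.4441 + 0.8·0.5559) ≈ 0.3331
After the link scanner='clean': P(spam) = 0.5·0.3331 / (0.5·0.3331 + 0.8·0.6669) ≈ 0.2379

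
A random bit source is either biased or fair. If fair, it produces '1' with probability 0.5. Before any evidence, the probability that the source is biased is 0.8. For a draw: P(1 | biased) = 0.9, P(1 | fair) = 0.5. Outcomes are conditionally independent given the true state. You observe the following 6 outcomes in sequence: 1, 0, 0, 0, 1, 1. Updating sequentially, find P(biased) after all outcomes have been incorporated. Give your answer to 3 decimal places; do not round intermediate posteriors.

After '1': P(biased) = 0.9·0.8000 / (0.9·0.8000 + 0.5·0.2000) ≈ 0.8780
After '0': P(biased) = 0.1·0.8780 / (0.1·0.8780 + 0.5·0.1220) ≈ 0.5902
After '0': P(biased) = 0.1·0.5902 / (0.1·0.5902 + 0.5·0.4098) ≈ 0.2236
After '0': P(biased) = 0.1·0.2236 / (0.1·0.2236 + 0.5·0.7764) ≈ 0.0545
After '1': P(biased) = 0.9·0.0545 / (0.9·0.0545 + 0.5·0.9455) ≈ 0.0939
After '1': P(biased) = 0.9·0.0939 / (0.9·0.0939 + 0.5·0.9061) ≈ 0.1573

0.157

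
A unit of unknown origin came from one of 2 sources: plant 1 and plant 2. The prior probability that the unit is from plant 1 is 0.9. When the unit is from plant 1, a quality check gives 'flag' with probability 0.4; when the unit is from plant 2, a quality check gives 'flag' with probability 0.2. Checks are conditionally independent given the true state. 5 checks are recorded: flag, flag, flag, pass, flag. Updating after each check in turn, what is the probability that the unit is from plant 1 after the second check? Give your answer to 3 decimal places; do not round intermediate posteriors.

0.973

Each posterior becomes the prior for the next update.
After 'flag': P(plant 1) = 0.4·0.9000 / (0.4·0.9000 + 0.2·0.1000) ≈ 0.9474
After 'flag': P(plant 1) = 0.4·0.9474 / (0.4·0.9474 + 0.2·0.0526) ≈ 0.9730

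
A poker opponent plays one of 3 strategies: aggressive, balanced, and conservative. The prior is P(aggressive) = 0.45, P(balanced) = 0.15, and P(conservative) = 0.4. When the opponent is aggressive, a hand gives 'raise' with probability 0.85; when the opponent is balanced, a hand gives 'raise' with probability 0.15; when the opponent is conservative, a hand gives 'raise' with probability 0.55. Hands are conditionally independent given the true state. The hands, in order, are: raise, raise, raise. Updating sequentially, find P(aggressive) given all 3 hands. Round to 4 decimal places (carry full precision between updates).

Each posterior becomes the prior for the next update.
After 'raise': normaliser = 0.85·0.4500 + 0.15·0.1500 + 0.55·0.4000; P(aggressive) ≈ 0.6120, P(balanced) ≈ 0.0360, P(conservative) ≈ 0.3520
After 'raise': normaliser = 0.85·0.6120 + 0.15·0.0360 + 0.55·0.3520; P(aggressive) ≈ 0.7233, P(balanced) ≈ 0.0075, P(conservative) ≈ 0.2692
After 'raise': normaliser = 0.85·0.7233 + 0.15·0.0075 + 0.55·0.2692; P(aggressive) ≈ 0.8047, P(balanced) ≈ 0.0015, P(conservative) ≈ 0.1938

0.8047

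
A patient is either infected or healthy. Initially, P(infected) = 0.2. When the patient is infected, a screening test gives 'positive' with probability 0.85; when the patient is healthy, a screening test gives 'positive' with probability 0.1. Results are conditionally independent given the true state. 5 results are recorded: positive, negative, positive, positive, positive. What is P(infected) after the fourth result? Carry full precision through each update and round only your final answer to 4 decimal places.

After 'positive': P(infected) = 0.85·0.2000 / (0.85·0.2000 + 0.1·0.8000) ≈ 0.6800
After 'negative': P(infected) = 0.15·0.6800 / (0.15·0.6800 + 0.9·0.3200) ≈ 0.2615
After 'positive': P(infected) = 0.85·0.2615 / (0.85·0.2615 + 0.1·0.7385) ≈ 0.7506
After 'positive': P(infected) = 0.85·0.7506 / (0.85·0.7506 + 0.1·0.2494) ≈ 0.9624

0.9624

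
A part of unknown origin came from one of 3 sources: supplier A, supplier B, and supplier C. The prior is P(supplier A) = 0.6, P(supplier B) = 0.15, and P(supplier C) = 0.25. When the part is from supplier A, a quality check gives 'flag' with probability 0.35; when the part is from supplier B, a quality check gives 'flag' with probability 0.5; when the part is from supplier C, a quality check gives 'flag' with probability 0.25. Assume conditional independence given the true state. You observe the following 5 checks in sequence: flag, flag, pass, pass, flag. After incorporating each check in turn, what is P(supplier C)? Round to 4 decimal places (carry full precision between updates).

0.1238

After 'flag': normaliser = 0.35·0.6000 + 0.5·0.1500 + 0.25·0.2500; P(supplier A) ≈ 0.6043, P(supplier B) ≈ 0.2158, P(supplier C) ≈ 0.1799
After 'flag': normaliser = 0.35·0.6043 + 0.5·0.2158 + 0.25·0.1799; P(supplier A) ≈ 0.5805, P(supplier B) ≈ 0.2962, P(supplier C) ≈ 0.1234
After 'pass': normaliser = 0.65·0.5805 + 0.5·0.2962 + 0.75·0.1234; P(supplier A) ≈ 0.6106, P(supplier B) ≈ 0.2396, P(supplier C) ≈ 0.1498
After 'pass': normaliser = 0.65·0.6106 + 0.5·0.2396 + 0.75·0.1498; P(supplier A) ≈ 0.6309, P(supplier B) ≈ 0.1905, P(supplier C) ≈ 0.1786
After 'flag': normaliser = 0.35·0.6309 + 0.5·0.1905 + 0.25·0.1786; P(supplier A) ≈ 0.6122, P(supplier B) ≈ 0.2640, P(supplier C) ≈ 0.1238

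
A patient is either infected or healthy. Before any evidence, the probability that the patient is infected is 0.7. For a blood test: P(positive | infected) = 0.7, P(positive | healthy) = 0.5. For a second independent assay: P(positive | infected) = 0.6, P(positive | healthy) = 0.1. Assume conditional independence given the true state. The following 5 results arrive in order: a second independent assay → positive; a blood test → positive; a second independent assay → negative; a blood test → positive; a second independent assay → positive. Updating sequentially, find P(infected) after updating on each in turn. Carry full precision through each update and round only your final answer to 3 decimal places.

0.987

Each posterior becomes the prior for the next update.
After a second independent assay='positive': P(infected) = 0.6·0.7000 / (0.6·0.7000 + 0.1·0.3000) ≈ 0.9333
After a blood test='positive': P(infected) = 0.7·0.9333 / (0.7·0.9333 + 0.5·0.0667) ≈ 0.9515
After a second independent assay='negative': P(infected) = 0.4·0.9515 / (0.4·0.9515 + 0.9·0.0485) ≈ 0.8970
After a blood test='positive': P(infected) = 0.7·0.8970 / (0.7·0.8970 + 0.5·0.1030) ≈ 0.9242
After a second independent assay='positive': P(infected) = 0.6·0.9242 / (0.6·0.9242 + 0.1·0.0758) ≈ 0.9865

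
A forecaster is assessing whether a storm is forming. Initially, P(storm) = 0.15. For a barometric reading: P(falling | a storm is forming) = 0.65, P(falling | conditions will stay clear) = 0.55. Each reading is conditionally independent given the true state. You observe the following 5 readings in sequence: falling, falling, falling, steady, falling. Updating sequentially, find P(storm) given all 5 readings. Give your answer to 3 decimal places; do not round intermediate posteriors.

Each posterior becomes the prior for the next update.
After 'falling': P(storm) = 0.65·0.1500 / (0.65·0.1500 + 0.55·0.8500) ≈ 0.1726
After 'falling': P(storm) = 0.65·0.1726 / (0.65·0.1726 + 0.55·0.8274) ≈ 0.1977
After 'falling': P(storm) = 0.65·0.1977 / (0.65·0.1977 + 0.55·0.8023) ≈ 0.2256
After 'steady': P(storm) = 0.35·0.2256 / (0.35·0.2256 + 0.45·0.7744) ≈ 0.1847
After 'falling': P(storm) = 0.65·0.1847 / (0.65·0.1847 + 0.55·0.8153) ≈ 0.2112

0.211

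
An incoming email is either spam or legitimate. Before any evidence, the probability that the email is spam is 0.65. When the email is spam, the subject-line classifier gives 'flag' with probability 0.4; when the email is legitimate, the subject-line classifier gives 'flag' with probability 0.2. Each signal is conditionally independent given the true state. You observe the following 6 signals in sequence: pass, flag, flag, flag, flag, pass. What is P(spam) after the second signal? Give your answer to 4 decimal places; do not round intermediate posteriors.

After 'pass': P(spam) = 0.6·0.6500 / (0.6·0.6500 + 0.8·0.3500) ≈ 0.5821
After 'flag': P(spam) = 0.4·0.5821 / (0.4·0.5821 + 0.2·0.4179) ≈ 0.7358

0.7358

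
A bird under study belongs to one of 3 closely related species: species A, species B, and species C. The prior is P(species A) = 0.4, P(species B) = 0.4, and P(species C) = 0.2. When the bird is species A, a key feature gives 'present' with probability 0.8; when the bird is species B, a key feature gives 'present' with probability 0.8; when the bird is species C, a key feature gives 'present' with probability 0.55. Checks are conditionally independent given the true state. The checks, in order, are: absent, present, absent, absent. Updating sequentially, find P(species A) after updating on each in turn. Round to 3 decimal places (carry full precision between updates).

After 'absent': normaliser = 0.2·0.4000 + 0.2·0.4000 + 0.45·0.2000; P(species A) ≈ 0.3200, P(species B) ≈ 0.3200, P(species C) ≈ 0.3600
After 'present': normaliser = 0.8·0.3200 + 0.8·0.3200 + 0.55·0.3600; P(species A) ≈ 0.3606, P(species B) ≈ 0.3606, P(species C) ≈ 0.2789
After 'absent': normaliser = 0.2·0.3606 + 0.2·0.3606 + 0.45·0.2789; P(species A) ≈ 0.2674, P(species B) ≈ 0.2674, P(species C) ≈ 0.4653
After 'absent': normaliser = 0.2·0.2674 + 0.2·0.2674 + 0.45·0.4653; P(species A) ≈ 0.1690, P(species B) ≈ 0.1690, P(species C) ≈ 0.6619

0.169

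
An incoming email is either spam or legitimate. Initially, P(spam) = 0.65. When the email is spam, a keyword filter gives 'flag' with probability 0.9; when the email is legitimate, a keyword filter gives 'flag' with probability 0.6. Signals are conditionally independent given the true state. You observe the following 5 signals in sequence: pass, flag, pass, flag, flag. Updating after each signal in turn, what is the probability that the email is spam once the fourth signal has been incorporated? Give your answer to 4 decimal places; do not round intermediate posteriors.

After 'pass': P(spam) = 0.1·0.6500 / (0.1·0.6500 + 0.4·0.3500) ≈ 0.3171
After 'flag': P(spam) = 0.9·0.3171 / (0.9·0.3171 + 0.6·0.6829) ≈ 0.4105
After 'pass': P(spam) = 0.1·0.4105 / (0.1·0.4105 + 0.4·0.5895) ≈ 0.1483
After 'flag': P(spam) = 0.9·0.1483 / (0.9·0.1483 + 0.6·0.8517) ≈ 0.2071

0.2071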